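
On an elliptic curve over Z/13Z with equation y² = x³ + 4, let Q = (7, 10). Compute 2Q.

tangent at (7, 10): λ = (3·7² + 0)/(2·10) ≡ 4/7. 7⁻¹ ≡ 2 (mod 13), so λ ≡ 4·2 ≡ 8.
  x = λ² - 7 - 7 = 64 - 14 ≡ 11; y = λ·(7 - 11) - 10 ≡ 10. → (11, 10)

(11, 10)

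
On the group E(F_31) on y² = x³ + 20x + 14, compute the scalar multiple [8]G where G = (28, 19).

O

Double-and-add on 8 = (1000)₂. Start with G = (28, 19) for the leading 1-bit.
double: tangent at (28, 19): λ = (3·28² + 20)/(2·19) ≡ 16/7. 7⁻¹ ≡ 9 (mod 31), so λ ≡ 16·9 ≡ 20.
  x = λ² - 28 - 28 = 400 - 56 ≡ 3; y = λ·(28 - 3) - 19 ≡ 16. → (3, 16)
double: tangent at (3, 16): λ = (3·3² + 20)/(2·16) ≡ 16/1. 1⁻¹ ≡ 1 (mod 31) since 1·1 = 1 ≡ 1, so λ ≡ 16·1 ≡ 16.
  x = λ² - 3 - 3 = 256 - 6 ≡ 2; y = λ·(3 - 2) - 16 ≡ 0. → (2, 0)
double: (2, 0) + (2, 0): same x and y₁ ≡ -y₂, so the sum is ∞.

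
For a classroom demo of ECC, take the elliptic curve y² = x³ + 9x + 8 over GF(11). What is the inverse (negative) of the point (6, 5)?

(6, 6)

-(6, 5) = (6, -5 mod 11) = (6, 6).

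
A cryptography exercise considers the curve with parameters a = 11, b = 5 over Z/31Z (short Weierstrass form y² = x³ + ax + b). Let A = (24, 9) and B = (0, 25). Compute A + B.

(4, 19)

(24, 9) + (0, 25). λ = (25 - 9)/(0 - 24) ≡ 16/7 mod 31. 7⁻¹ ≡ 9 (mod 31), so λ ≡ 20.
  x = λ² - 24 - 0 = 400 - 24 ≡ 4; y = λ·(24 - 4) - 9 ≡ 19. → (4, 19)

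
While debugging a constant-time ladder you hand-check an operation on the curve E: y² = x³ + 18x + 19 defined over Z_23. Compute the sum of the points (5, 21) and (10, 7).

(5, 21) + (10, 7). λ = (7 - 21)/(10 - 5) ≡ 9/5 mod 23. 5⁻¹ ≡ 14 (mod 23), so λ ≡ 11.
  x = λ² - 5 - 10 = 121 - 15 ≡ 14; y = λ·(5 - 14) - 21 ≡ 18. → (14, 18)

(14, 18)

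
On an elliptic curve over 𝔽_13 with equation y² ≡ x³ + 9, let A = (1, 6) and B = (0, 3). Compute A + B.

(8, 12)

(1, 6) + (0, 3). λ = (3 - 6)/(0 - 1) ≡ 10/12 mod 13. 12⁻¹ ≡ 12 (mod 13) since 12·12 = 144 ≡ 1, so λ ≡ 3.
  x = λ² - 1 - 0 = 9 - 1 ≡ 8; y = λ·(1 - 8) - 6 ≡ 12. → (8, 12)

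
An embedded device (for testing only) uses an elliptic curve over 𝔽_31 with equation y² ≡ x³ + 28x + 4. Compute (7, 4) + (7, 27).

The two points share x = 7 and their y-coordinates satisfy 4 + 27 ≡ 0 (mod 31), so they are inverses. Their sum is ∞.

O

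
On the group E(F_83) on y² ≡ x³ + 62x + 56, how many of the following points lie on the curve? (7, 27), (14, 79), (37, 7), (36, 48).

(7, 27): 27² ≡ 65, rhs ≡ 3 → off.
(14, 79): 79² ≡ 16, rhs ≡ 16 → on.
(37, 7): 7² ≡ 49, rhs ≡ 49 → on.
(36, 48): 48² ≡ 63, rhs ≡ 57 → off.

2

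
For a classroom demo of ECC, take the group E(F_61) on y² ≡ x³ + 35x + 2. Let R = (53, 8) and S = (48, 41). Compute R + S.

(53, 8) + (48, 41). λ = (41 - 8)/(48 - 53) ≡ 33/56 mod 61. 56⁻¹ ≡ 12 (mod 61), so λ ≡ 30.
  x = λ² - 53 - 48 = 900 - 101 ≡ 6; y = λ·(53 - 6) - 8 ≡ 60. → (6, 60)

(6, 60)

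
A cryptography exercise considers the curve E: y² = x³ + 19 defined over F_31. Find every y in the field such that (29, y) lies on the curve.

x³ + 0x + 19 = 24408 ≡ 11 (mod 31).
11 is a non-residue mod 31; no y exists.

none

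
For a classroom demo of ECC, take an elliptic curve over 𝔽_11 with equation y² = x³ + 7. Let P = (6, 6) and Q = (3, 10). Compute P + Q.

(5, 0)

(6, 6) + (3, 10). λ = (10 - 6)/(3 - 6) ≡ 4/8 mod 11. 8⁻¹ ≡ 7 (mod 11), so λ ≡ 6.
  x = λ² - 6 - 3 = 36 - 9 ≡ 5; y = λ·(6 - 5) - 6 ≡ 0. → (5, 0)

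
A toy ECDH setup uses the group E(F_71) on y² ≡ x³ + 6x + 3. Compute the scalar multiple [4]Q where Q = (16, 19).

(32, 27)

Double-and-add on 4 = (100)₂. Start with Q = (16, 19) for the leading 1-bit.
double: tangent at (16, 19): λ = (3·16² + 6)/(2·19) ≡ 64/38. 38⁻¹ ≡ 43 (mod 71), so λ ≡ 64·43 ≡ 54.
  x = λ² - 16 - 16 = 2916 - 32 ≡ 44; y = λ·(16 - 44) - 19 ≡ 31. → (44, 31)
double: tangent at (44, 31): λ = (3·44² + 6)/(2·31) ≡ 63/62. 62⁻¹ ≡ 63 (mod 71) since 62·63 = 3906 ≡ 1, so λ ≡ 63·63 ≡ 64.
  x = λ² - 44 - 44 = 4096 - 88 ≡ 32; y = λ·(44 - 32) - 31 ≡ 27. → (32, 27)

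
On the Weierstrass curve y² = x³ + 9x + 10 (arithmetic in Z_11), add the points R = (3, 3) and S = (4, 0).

(2, 5)

(3, 3) + (4, 0). λ = (0 - 3)/(4 - 3) ≡ 8/1 mod 11. 1⁻¹ ≡ 1 (mod 11), so λ ≡ 8.
  x = λ² - 3 - 4 = 64 - 7 ≡ 2; y = λ·(3 - 2) - 3 ≡ 5. → (2, 5)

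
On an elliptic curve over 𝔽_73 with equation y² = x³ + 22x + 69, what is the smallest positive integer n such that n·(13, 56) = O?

9

2P: tangent at (13, 56): λ = (3·13² + 22)/(2·56) ≡ 18/39. 39⁻¹ ≡ 15 (mod 73), so λ ≡ 18·15 ≡ 51.
  x = λ² - 13 - 13 = 2601 - 26 ≡ 20; y = λ·(13 - 20) - 56 ≡ 25. → (20, 25)
3P: (20, 25) + (13, 56). λ = (56 - 25)/(13 - 20) ≡ 31/66 mod 73. 66⁻¹ ≡ 52 (mod 73), so λ ≡ 6.
  x = λ² - 20 - 13 = 36 - 33 ≡ 3; y = λ·(20 - 3) - 25 ≡ 4. → (3, 4)
4P: (3, 4) + (13, 56). λ = (56 - 4)/(13 - 3) ≡ 52/10 mod 73. 10⁻¹ ≡ 22 (mod 73), so λ ≡ 49.
  x = λ² - 3 - 13 = 2401 - 16 ≡ 49; y = λ·(3 - 49) - 4 ≡ 5. → (49, 5)
5P: (49, 5) + (13, 56). λ = (56 - 5)/(13 - 49) ≡ 51/37 mod 73. 37⁻¹ ≡ 2 (mod 73), so λ ≡ 29.
  x = λ² - 49 - 13 = 841 - 62 ≡ 49; y = λ·(49 - 49) - 5 ≡ 68. → (49, 68)
6P: (49, 68) + (13, 56). λ = (56 - 68)/(13 - 49) ≡ 61/37 mod 73. 37⁻¹ ≡ 2 (mod 73) since 37·2 = 74 ≡ 1, so λ ≡ 49.
  x = λ² - 49 - 13 = 2401 - 62 ≡ 3; y = λ·(49 - 3) - 68 ≡ 69. → (3, 69)
7P: (3, 69) + (13, 56). λ = (56 - 69)/(13 - 3) ≡ 60/10 mod 73. 10⁻¹ ≡ 22 (mod 73), so λ ≡ 6.
  x = λ² - 3 - 13 = 36 - 16 ≡ 20; y = λ·(3 - 20) - 69 ≡ 48. → (20, 48)
8P: (20, 48) + (13, 56). λ = (56 - 48)/(13 - 20) ≡ 8/66 mod 73. 66⁻¹ ≡ 52 (mod 73), so λ ≡ 51.
  x = λ² - 20 - 13 = 2601 - 33 ≡ 13; y = λ·(20 - 13) - 48 ≡ 17. → (13, 17)
9P: (13, 17) + (13, 56): same x and y₁ ≡ -y₂, so the sum is O.
9P = O, so the order is 9.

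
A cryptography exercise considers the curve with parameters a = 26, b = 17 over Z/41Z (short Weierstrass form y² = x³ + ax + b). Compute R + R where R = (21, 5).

(9, 23)

tangent at (21, 5): λ = (3·21² + 26)/(2·5) ≡ 37/10. 10⁻¹ ≡ 37 (mod 41) since 10·37 = 370 ≡ 1, so λ ≡ 37·37 ≡ 16.
  x = λ² - 21 - 21 = 256 - 42 ≡ 9; y = λ·(21 - 9) - 5 ≡ 23. → (9, 23)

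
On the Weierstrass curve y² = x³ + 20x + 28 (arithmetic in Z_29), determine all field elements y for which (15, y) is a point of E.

7, 22

x³ + 20x + 28 = 3703 ≡ 20 (mod 29).
Square roots of 20 mod 29: 7 and 22 (since 7² = 49 ≡ 20).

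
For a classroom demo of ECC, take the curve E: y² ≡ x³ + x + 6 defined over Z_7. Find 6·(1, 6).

(3, 1)

Write G = (1, 6).
Repeated addition: build up to 6G.
2G: tangent at (1, 6): λ = (3·1² + 1)/(2·6) ≡ 4/5. 5⁻¹ ≡ 3 (mod 7), so λ ≡ 4·3 ≡ 5.
  x = λ² - 1 - 1 = 25 - 2 ≡ 2; y = λ·(1 - 2) - 6 ≡ 3. → (2, 3)
3G: (2, 3) + (1, 6). λ = (6 - 3)/(1 - 2) ≡ 3/6 mod 7. 6⁻¹ ≡ 6 (mod 7), so λ ≡ 4.
  x = λ² - 2 - 1 = 16 - 3 ≡ 6; y = λ·(2 - 6) - 3 ≡ 2. → (6, 2)
4G: (6, 2) + (1, 6). λ = (6 - 2)/(1 - 6) ≡ 4/2 mod 7. 2⁻¹ ≡ 4 (mod 7) since 2·4 = 8 ≡ 1, so λ ≡ 2.
  x = λ² - 6 - 1 = 4 - 7 ≡ 4; y = λ·(6 - 4) - 2 ≡ 2. → (4, 2)
5G: (4, 2) + (1, 6). λ = (6 - 2)/(1 - 4) ≡ 4/4 mod 7. 4⁻¹ ≡ 2 (mod 7) since 4·2 = 8 ≡ 1, so λ ≡ 1.
  x = λ² - 4 - 1 = 1 - 5 ≡ 3; y = λ·(4 - 3) - 2 ≡ 6. → (3, 6)
6G: (3, 6) + (1, 6). λ = (6 - 6)/(1 - 3) ≡ 0/5 mod 7. 5⁻¹ ≡ 3 (mod 7) since 5·3 = 15 ≡ 1, so λ ≡ 0.
  x = λ² - 3 - 1 = 0 - 4 ≡ 3; y = λ·(3 - 3) - 6 ≡ 1. → (3, 1)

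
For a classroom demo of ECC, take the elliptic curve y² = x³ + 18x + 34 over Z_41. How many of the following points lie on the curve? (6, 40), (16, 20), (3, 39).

(6, 40): 40² ≡ 1, rhs ≡ 30 → off.
(16, 20): 20² ≡ 31, rhs ≡ 31 → on.
(3, 39): 39² ≡ 4, rhs ≡ 33 → off.

1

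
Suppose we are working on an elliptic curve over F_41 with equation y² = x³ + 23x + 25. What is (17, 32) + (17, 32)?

tangent at (17, 32): λ = (3·17² + 23)/(2·32) ≡ 29/23. 23⁻¹ ≡ 25 (mod 41), so λ ≡ 29·25 ≡ 28.
  x = λ² - 17 - 17 = 784 - 34 ≡ 12; y = λ·(17 - 12) - 32 ≡ 26. → (12, 26)

(12, 26)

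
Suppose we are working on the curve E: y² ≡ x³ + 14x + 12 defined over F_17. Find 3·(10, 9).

Write Q = (10, 9).
Repeated addition: build up to 3Q.
2Q: tangent at (10, 9): λ = (3·10² + 14)/(2·9) ≡ 8/1. 1⁻¹ ≡ 1 (mod 17), so λ ≡ 8·1 ≡ 8.
  x = λ² - 10 - 10 = 64 - 20 ≡ 10; y = λ·(10 - 10) - 9 ≡ 8. → (10, 8)
3Q: (10, 8) + (10, 9): same x and y₁ ≡ -y₂, so the sum is O.

O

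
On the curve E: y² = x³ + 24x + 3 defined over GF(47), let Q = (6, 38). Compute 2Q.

tangent at (6, 38): λ = (3·6² + 24)/(2·38) ≡ 38/29. 29⁻¹ ≡ 13 (mod 47) since 29·13 = 377 ≡ 1, so λ ≡ 38·13 ≡ 24.
  x = λ² - 6 - 6 = 576 - 12 ≡ 0; y = λ·(6 - 0) - 38 ≡ 12. → (0, 12)

(0, 12)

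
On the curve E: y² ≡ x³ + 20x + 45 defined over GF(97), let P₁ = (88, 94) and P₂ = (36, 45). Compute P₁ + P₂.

(88, 94) + (36, 45). λ = (45 - 94)/(36 - 88) ≡ 48/45 mod 97. 45⁻¹ ≡ 69 (mod 97) since 45·69 = 3105 ≡ 1, so λ ≡ 14.
  x = λ² - 88 - 36 = 196 - 124 ≡ 72; y = λ·(88 - 72) - 94 ≡ 33. → (72, 33)

(72, 33)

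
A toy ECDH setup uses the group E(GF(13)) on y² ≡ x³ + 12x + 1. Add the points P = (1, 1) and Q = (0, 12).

(3, 8)

(1, 1) + (0, 12). λ = (12 - 1)/(0 - 1) ≡ 11/12 mod 13. 12⁻¹ ≡ 12 (mod 13), so λ ≡ 2.
  x = λ² - 1 - 0 = 4 - 1 ≡ 3; y = λ·(1 - 3) - 1 ≡ 8. → (3, 8)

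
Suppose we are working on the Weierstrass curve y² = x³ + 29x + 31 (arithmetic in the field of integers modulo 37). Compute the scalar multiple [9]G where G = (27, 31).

Repeated addition: build up to 9G.
2G: tangent at (27, 31): λ = (3·27² + 29)/(2·31) ≡ 33/25. 25⁻¹ ≡ 3 (mod 37) since 25·3 = 75 ≡ 1, so λ ≡ 33·3 ≡ 25.
  x = λ² - 27 - 27 = 625 - 54 ≡ 16; y = λ·(27 - 16) - 31 ≡ 22. → (16, 22)
3G: (16, 22) + (27, 31). λ = (31 - 22)/(27 - 16) ≡ 9/11 mod 37. 11⁻¹ ≡ 27 (mod 37), so λ ≡ 21.
  x = λ² - 16 - 27 = 441 - 43 ≡ 28; y = λ·(16 - 28) - 22 ≡ 22. → (28, 22)
4G: (28, 22) + (27, 31). λ = (31 - 22)/(27 - 28) ≡ 9/36 mod 37. 36⁻¹ ≡ 36 (mod 37), so λ ≡ 28.
  x = λ² - 28 - 27 = 784 - 55 ≡ 26; y = λ·(28 - 26) - 22 ≡ 34. → (26, 34)
5G: (26, 34) + (27, 31). λ = (31 - 34)/(27 - 26) ≡ 34/1 mod 37. 1⁻¹ ≡ 1 (mod 37), so λ ≡ 34.
  x = λ² - 26 - 27 = 1156 - 53 ≡ 30; y = λ·(26 - 30) - 34 ≡ 15. → (30, 15)
6G: (30, 15) + (27, 31). λ = (31 - 15)/(27 - 30) ≡ 16/34 mod 37. 34⁻¹ ≡ 12 (mod 37) since 34·12 = 408 ≡ 1, so λ ≡ 7.
  x = λ² - 30 - 27 = 49 - 57 ≡ 29; y = λ·(30 - 29) - 15 ≡ 29. → (29, 29)
7G: (29, 29) + (27, 31). λ = (31 - 29)/(27 - 29) ≡ 2/35 mod 37. 35⁻¹ ≡ 18 (mod 37), so λ ≡ 36.
  x = λ² - 29 - 27 = 1296 - 56 ≡ 19; y = λ·(29 - 19) - 29 ≡ 35. → (19, 35)
8G: (19, 35) + (27, 31). λ = (31 - 35)/(27 - 19) ≡ 33/8 mod 37. 8⁻¹ ≡ 14 (mod 37), so λ ≡ 18.
  x = λ² - 19 - 27 = 324 - 46 ≡ 19; y = λ·(19 - 19) - 35 ≡ 2. → (19, 2)
9G: (19, 2) + (27, 31). λ = (31 - 2)/(27 - 19) ≡ 29/8 mod 37. 8⁻¹ ≡ 14 (mod 37) since 8·14 = 112 ≡ 1, so λ ≡ 36.
  x = λ² - 19 - 27 = 1296 - 46 ≡ 29; y = λ·(19 - 29) - 2 ≡ 8. → (29, 8)

(29, 8)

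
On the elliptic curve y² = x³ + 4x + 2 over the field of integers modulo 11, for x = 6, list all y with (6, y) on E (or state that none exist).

x³ + 4x + 2 = 242 ≡ 0 (mod 11).
Only y = 0 satisfies y² ≡ 0.

0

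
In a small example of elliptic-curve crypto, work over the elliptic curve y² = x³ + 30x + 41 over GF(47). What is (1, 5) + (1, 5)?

(15, 24)

tangent at (1, 5): λ = (3·1² + 30)/(2·5) ≡ 33/10. 10⁻¹ ≡ 33 (mod 47), so λ ≡ 33·33 ≡ 8.
  x = λ² - 1 - 1 = 64 - 2 ≡ 15; y = λ·(1 - 15) - 5 ≡ 24. → (15, 24)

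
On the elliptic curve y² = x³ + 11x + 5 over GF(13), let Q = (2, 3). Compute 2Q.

tangent at (2, 3): λ = (3·2² + 11)/(2·3) ≡ 10/6. 6⁻¹ ≡ 11 (mod 13), so λ ≡ 10·11 ≡ 6.
  x = λ² - 2 - 2 = 36 - 4 ≡ 6; y = λ·(2 - 6) - 3 ≡ 12. → (6, 12)

(6, 12)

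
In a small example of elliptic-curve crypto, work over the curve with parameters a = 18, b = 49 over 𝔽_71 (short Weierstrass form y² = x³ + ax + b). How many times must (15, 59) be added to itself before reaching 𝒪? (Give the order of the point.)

3

2P: tangent at (15, 59): λ = (3·15² + 18)/(2·59) ≡ 54/47. 47⁻¹ ≡ 68 (mod 71) since 47·68 = 3196 ≡ 1, so λ ≡ 54·68 ≡ 51.
  x = λ² - 15 - 15 = 2601 - 30 ≡ 15; y = λ·(15 - 15) - 59 ≡ 12. → (15, 12)
3P: (15, 12) + (15, 59): same x and y₁ ≡ -y₂, so the sum is 𝒪.
3P = 𝒪, so the order is 3.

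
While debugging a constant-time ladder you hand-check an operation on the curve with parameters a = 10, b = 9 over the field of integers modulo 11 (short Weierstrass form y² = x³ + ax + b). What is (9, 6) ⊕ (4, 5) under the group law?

(2, 2)

(9, 6) + (4, 5). λ = (5 - 6)/(4 - 9) ≡ 10/6 mod 11. 6⁻¹ ≡ 2 (mod 11), so λ ≡ 9.
  x = λ² - 9 - 4 = 81 - 13 ≡ 2; y = λ·(9 - 2) - 6 ≡ 2. → (2, 2)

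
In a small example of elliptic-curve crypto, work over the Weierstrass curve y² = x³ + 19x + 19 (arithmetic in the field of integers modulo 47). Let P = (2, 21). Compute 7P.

(12, 46)

Repeated addition: build up to 7P.
2P: tangent at (2, 21): λ = (3·2² + 19)/(2·21) ≡ 31/42. 42⁻¹ ≡ 28 (mod 47) since 42·28 = 1176 ≡ 1, so λ ≡ 31·28 ≡ 22.
  x = λ² - 2 - 2 = 484 - 4 ≡ 10; y = λ·(2 - 10) - 21 ≡ 38. → (10, 38)
3P: (10, 38) + (2, 21). λ = (21 - 38)/(2 - 10) ≡ 30/39 mod 47. 39⁻¹ ≡ 41 (mod 47) since 39·41 = 1599 ≡ 1, so λ ≡ 8.
  x = λ² - 10 - 2 = 64 - 12 ≡ 5; y = λ·(10 - 5) - 38 ≡ 2. → (5, 2)
4P: (5, 2) + (2, 21). λ = (21 - 2)/(2 - 5) ≡ 19/44 mod 47. 44⁻¹ ≡ 31 (mod 47), so λ ≡ 25.
  x = λ² - 5 - 2 = 625 - 7 ≡ 7; y = λ·(5 - 7) - 2 ≡ 42. → (7, 42)
5P: (7, 42) + (2, 21). λ = (21 - 42)/(2 - 7) ≡ 26/42 mod 47. 42⁻¹ ≡ 28 (mod 47), so λ ≡ 23.
  x = λ² - 7 - 2 = 529 - 9 ≡ 3; y = λ·(7 - 3) - 42 ≡ 3. → (3, 3)
6P: (3, 3) + (2, 21). λ = (21 - 3)/(2 - 3) ≡ 18/46 mod 47. 46⁻¹ ≡ 46 (mod 47), so λ ≡ 29.
  x = λ² - 3 - 2 = 841 - 5 ≡ 37; y = λ·(3 - 37) - 3 ≡ 45. → (37, 45)
7P: (37, 45) + (2, 21). λ = (21 - 45)/(2 - 37) ≡ 23/12 mod 47. 12⁻¹ ≡ 4 (mod 47), so λ ≡ 45.
  x = λ² - 37 - 2 = 2025 - 39 ≡ 12; y = λ·(37 - 12) - 45 ≡ 46. → (12, 46)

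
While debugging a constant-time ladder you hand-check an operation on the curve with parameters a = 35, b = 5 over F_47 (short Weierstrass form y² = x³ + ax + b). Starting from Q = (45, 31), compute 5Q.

(44, 22)

Repeated addition: build up to 5Q.
2Q: tangent at (45, 31): λ = (3·45² + 35)/(2·31) ≡ 0/15. 15⁻¹ ≡ 22 (mod 47) since 15·22 = 330 ≡ 1, so λ ≡ 0·22 ≡ 0.
  x = λ² - 45 - 45 = 0 - 90 ≡ 4; y = λ·(45 - 4) - 31 ≡ 16. → (4, 16)
3Q: (4, 16) + (45, 31). λ = (31 - 16)/(45 - 4) ≡ 15/41 mod 47. 41⁻¹ ≡ 39 (mod 47) since 41·39 = 1599 ≡ 1, so λ ≡ 21.
  x = λ² - 4 - 45 = 441 - 49 ≡ 16; y = λ·(4 - 16) - 16 ≡ 14. → (16, 14)
4Q: (16, 14) + (45, 31). λ = (31 - 14)/(45 - 16) ≡ 17/29 mod 47. 29⁻¹ ≡ 13 (mod 47) since 29·13 = 377 ≡ 1, so λ ≡ 33.
  x = λ² - 16 - 45 = 1089 - 61 ≡ 41; y = λ·(16 - 41) - 14 ≡ 7. → (41, 7)
5Q: (41, 7) + (45, 31). λ = (31 - 7)/(45 - 41) ≡ 24/4 mod 47. 4⁻¹ ≡ 12 (mod 47) since 4·12 = 48 ≡ 1, so λ ≡ 6.
  x = λ² - 41 - 45 = 36 - 86 ≡ 44; y = λ·(41 - 44) - 7 ≡ 22. → (44, 22)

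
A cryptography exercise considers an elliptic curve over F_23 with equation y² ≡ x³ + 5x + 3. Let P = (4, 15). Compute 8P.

(11, 3)

Repeated addition: build up to 8P.
2P: tangent at (4, 15): λ = (3·4² + 5)/(2·15) ≡ 7/7. 7⁻¹ ≡ 10 (mod 23) since 7·10 = 70 ≡ 1, so λ ≡ 7·10 ≡ 1.
  x = λ² - 4 - 4 = 1 - 8 ≡ 16; y = λ·(4 - 16) - 15 ≡ 19. → (16, 19)
3P: (16, 19) + (4, 15). λ = (15 - 19)/(4 - 16) ≡ 19/11 mod 23. 11⁻¹ ≡ 21 (mod 23) since 11·21 = 231 ≡ 1, so λ ≡ 8.
  x = λ² - 16 - 4 = 64 - 20 ≡ 21; y = λ·(16 - 21) - 19 ≡ 10. → (21, 10)
4P: (21, 10) + (4, 15). λ = (15 - 10)/(4 - 21) ≡ 5/6 mod 23. 6⁻¹ ≡ 4 (mod 23) since 6·4 = 24 ≡ 1, so λ ≡ 20.
  x = λ² - 21 - 4 = 400 - 25 ≡ 7; y = λ·(21 - 7) - 10 ≡ 17. → (7, 17)
5P: (7, 17) + (4, 15). λ = (15 - 17)/(4 - 7) ≡ 21/20 mod 23. 20⁻¹ ≡ 15 (mod 23), so λ ≡ 16.
  x = λ² - 7 - 4 = 256 - 11 ≡ 15; y = λ·(7 - 15) - 17 ≡ 16. → (15, 16)
6P: (15, 16) + (4, 15). λ = (15 - 16)/(4 - 15) ≡ 22/12 mod 23. 12⁻¹ ≡ 2 (mod 23), so λ ≡ 21.
  x = λ² - 15 - 4 = 441 - 19 ≡ 8; y = λ·(15 - 8) - 16 ≡ 16. → (8, 16)
7P: (8, 16) + (4, 15). λ = (15 - 16)/(4 - 8) ≡ 22/19 mod 23. 19⁻¹ ≡ 17 (mod 23) since 19·17 = 323 ≡ 1, so λ ≡ 6.
  x = λ² - 8 - 4 = 36 - 12 ≡ 1; y = λ·(8 - 1) - 16 ≡ 3. → (1, 3)
8P: (1, 3) + (4, 15). λ = (15 - 3)/(4 - 1) ≡ 12/3 mod 23. 3⁻¹ ≡ 8 (mod 23) since 3·8 = 24 ≡ 1, so λ ≡ 4.
  x = λ² - 1 - 4 = 16 - 5 ≡ 11; y = λ·(1 - 11) - 3 ≡ 3. → (11, 3)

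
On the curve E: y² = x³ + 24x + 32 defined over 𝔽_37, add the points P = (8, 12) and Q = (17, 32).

(8, 12) + (17, 32). λ = (32 - 12)/(17 - 8) ≡ 20/9 mod 37. 9⁻¹ ≡ 33 (mod 37), so λ ≡ 31.
  x = λ² - 8 - 17 = 961 - 25 ≡ 11; y = λ·(8 - 11) - 12 ≡ 6. → (11, 6)

(11, 6)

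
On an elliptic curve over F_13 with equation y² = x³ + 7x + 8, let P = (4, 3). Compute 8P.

Double-and-add on 8 = (1000)₂. Start with P = (4, 3) for the leading 1-bit.
double: tangent at (4, 3): λ = (3·4² + 7)/(2·3) ≡ 3/6. 6⁻¹ ≡ 11 (mod 13), so λ ≡ 3·11 ≡ 7.
  x = λ² - 4 - 4 = 49 - 8 ≡ 2; y = λ·(4 - 2) - 3 ≡ 11. → (2, 11)
double: tangent at (2, 11): λ = (3·2² + 7)/(2·11) ≡ 6/9. 9⁻¹ ≡ 3 (mod 13) since 9·3 = 27 ≡ 1, so λ ≡ 6·3 ≡ 5.
  x = λ² - 2 - 2 = 25 - 4 ≡ 8; y = λ·(2 - 8) - 11 ≡ 11. → (8, 11)
double: tangent at (8, 11): λ = (3·8² + 7)/(2·11) ≡ 4/9. 9⁻¹ ≡ 3 (mod 13) since 9·3 = 27 ≡ 1, so λ ≡ 4·3 ≡ 12.
  x = λ² - 8 - 8 = 144 - 16 ≡ 11; y = λ·(8 - 11) - 11 ≡ 5. → (11, 5)

(11, 5)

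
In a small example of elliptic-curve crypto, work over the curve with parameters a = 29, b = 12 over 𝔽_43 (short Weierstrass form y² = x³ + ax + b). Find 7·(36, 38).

Write Q = (36, 38).
Double-and-add on 7 = (111)₂. Start with Q = (36, 38) for the leading 1-bit.
double: tangent at (36, 38): λ = (3·36² + 29)/(2·38) ≡ 4/33. 33⁻¹ ≡ 30 (mod 43) since 33·30 = 990 ≡ 1, so λ ≡ 4·30 ≡ 34.
  x = λ² - 36 - 36 = 1156 - 72 ≡ 9; y = λ·(36 - 9) - 38 ≡ 20. → (9, 20)
add Q: (9, 20) + (36, 38). λ = (38 - 20)/(36 - 9) ≡ 18/27 mod 43. 27⁻¹ ≡ 8 (mod 43), so λ ≡ 15.
  x = λ² - 9 - 36 = 225 - 45 ≡ 8; y = λ·(9 - 8) - 20 ≡ 38. → (8, 38)
double: tangent at (8, 38): λ = (3·8² + 29)/(2·38) ≡ 6/33. 33⁻¹ ≡ 30 (mod 43) since 33·30 = 990 ≡ 1, so λ ≡ 6·30 ≡ 8.
  x = λ² - 8 - 8 = 64 - 16 ≡ 5; y = λ·(8 - 5) - 38 ≡ 29. → (5, 29)
add Q: (5, 29) + (36, 38). λ = (38 - 29)/(36 - 5) ≡ 9/31 mod 43. 31⁻¹ ≡ 25 (mod 43) since 31·25 = 775 ≡ 1, so λ ≡ 10.
  x = λ² - 5 - 36 = 100 - 41 ≡ 16; y = λ·(5 - 16) - 29 ≡ 33. → (16, 33)

(16, 33)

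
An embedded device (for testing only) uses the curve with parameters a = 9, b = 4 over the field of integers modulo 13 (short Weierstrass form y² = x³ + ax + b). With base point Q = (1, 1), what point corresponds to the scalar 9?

Repeated addition: build up to 9Q.
2Q: tangent at (1, 1): λ = (3·1² + 9)/(2·1) ≡ 12/2. 2⁻¹ ≡ 7 (mod 13), so λ ≡ 12·7 ≡ 6.
  x = λ² - 1 - 1 = 36 - 2 ≡ 8; y = λ·(1 - 8) - 1 ≡ 9. → (8, 9)
3Q: (8, 9) + (1, 1). λ = (1 - 9)/(1 - 8) ≡ 5/6 mod 13. 6⁻¹ ≡ 11 (mod 13) since 6·11 = 66 ≡ 1, so λ ≡ 3.
  x = λ² - 8 - 1 = 9 - 9 ≡ 0; y = λ·(8 - 0) - 9 ≡ 2. → (0, 2)
4Q: (0, 2) + (1, 1). λ = (1 - 2)/(1 - 0) ≡ 12/1 mod 13. 1⁻¹ ≡ 1 (mod 13) since 1·1 = 1 ≡ 1, so λ ≡ 12.
  x = λ² - 0 - 1 = 144 - 1 ≡ 0; y = λ·(0 - 0) - 2 ≡ 11. → (0, 11)
5Q: (0, 11) + (1, 1). λ = (1 - 11)/(1 - 0) ≡ 3/1 mod 13. 1⁻¹ ≡ 1 (mod 13), so λ ≡ 3.
  x = λ² - 0 - 1 = 9 - 1 ≡ 8; y = λ·(0 - 8) - 11 ≡ 4. → (8, 4)
6Q: (8, 4) + (1, 1). λ = (1 - 4)/(1 - 8) ≡ 10/6 mod 13. 6⁻¹ ≡ 11 (mod 13), so λ ≡ 6.
  x = λ² - 8 - 1 = 36 - 9 ≡ 1; y = λ·(8 - 1) - 4 ≡ 12. → (1, 12)
7Q: (1, 12) + (1, 1): same x and y₁ ≡ -y₂, so the sum is O.
8Q: O + (1, 1) = (1, 1) (identity).
9Q: tangent at (1, 1): λ = (3·1² + 9)/(2·1) ≡ 12/2. 2⁻¹ ≡ 7 (mod 13), so λ ≡ 12·7 ≡ 6.
  x = λ² - 1 - 1 = 36 - 2 ≡ 8; y = λ·(1 - 8) - 1 ≡ 9. → (8, 9)

(8, 9)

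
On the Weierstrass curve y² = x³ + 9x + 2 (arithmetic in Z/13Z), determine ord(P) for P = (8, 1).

2P: tangent at (8, 1): λ = (3·8² + 9)/(2·1) ≡ 6/2. 2⁻¹ ≡ 7 (mod 13) since 2·7 = 14 ≡ 1, so λ ≡ 6·7 ≡ 3.
  x = λ² - 8 - 8 = 9 - 16 ≡ 6; y = λ·(8 - 6) - 1 ≡ 5. → (6, 5)
3P: (6, 5) + (8, 1). λ = (1 - 5)/(8 - 6) ≡ 9/2 mod 13. 2⁻¹ ≡ 7 (mod 13), so λ ≡ 11.
  x = λ² - 6 - 8 = 121 - 14 ≡ 3; y = λ·(6 - 3) - 5 ≡ 2. → (3, 2)
4P: (3, 2) + (8, 1). λ = (1 - 2)/(8 - 3) ≡ 12/5 mod 13. 5⁻¹ ≡ 8 (mod 13) since 5·8 = 40 ≡ 1, so λ ≡ 5.
  x = λ² - 3 - 8 = 25 - 11 ≡ 1; y = λ·(3 - 1) - 2 ≡ 8. → (1, 8)
5P: (1, 8) + (8, 1). λ = (1 - 8)/(8 - 1) ≡ 6/7 mod 13. 7⁻¹ ≡ 2 (mod 13), so λ ≡ 12.
  x = λ² - 1 - 8 = 144 - 9 ≡ 5; y = λ·(1 - 5) - 8 ≡ 9. → (5, 9)
6P: (5, 9) + (8, 1). λ = (1 - 9)/(8 - 5) ≡ 5/3 mod 13. 3⁻¹ ≡ 9 (mod 13) since 3·9 = 27 ≡ 1, so λ ≡ 6.
  x = λ² - 5 - 8 = 36 - 13 ≡ 10; y = λ·(5 - 10) - 9 ≡ 0. → (10, 0)
7P: (10, 0) + (8, 1). λ = (1 - 0)/(8 - 10) ≡ 1/11 mod 13. 11⁻¹ ≡ 6 (mod 13), so λ ≡ 6.
  x = λ² - 10 - 8 = 36 - 18 ≡ 5; y = λ·(10 - 5) - 0 ≡ 4. → (5, 4)
8P: (5, 4) + (8, 1). λ = (1 - 4)/(8 - 5) ≡ 10/3 mod 13. 3⁻¹ ≡ 9 (mod 13), so λ ≡ 12.
  x = λ² - 5 - 8 = 144 - 13 ≡ 1; y = λ·(5 - 1) - 4 ≡ 5. → (1, 5)
9P: (1, 5) + (8, 1). λ = (1 - 5)/(8 - 1) ≡ 9/7 mod 13. 7⁻¹ ≡ 2 (mod 13), so λ ≡ 5.
  x = λ² - 1 - 8 = 25 - 9 ≡ 3; y = λ·(1 - 3) - 5 ≡ 11. → (3, 11)
10P: (3, 11) + (8, 1). λ = (1 - 11)/(8 - 3) ≡ 3/5 mod 13. 5⁻¹ ≡ 8 (mod 13) since 5·8 = 40 ≡ 1, so λ ≡ 11.
  x = λ² - 3 - 8 = 121 - 11 ≡ 6; y = λ·(3 - 6) - 11 ≡ 8. → (6, 8)
11P: (6, 8) + (8, 1). λ = (1 - 8)/(8 - 6) ≡ 6/2 mod 13. 2⁻¹ ≡ 7 (mod 13), so λ ≡ 3.
  x = λ² - 6 - 8 = 9 - 14 ≡ 8; y = λ·(6 - 8) - 8 ≡ 12. → (8, 12)
12P: (8, 12) + (8, 1): same x and y₁ ≡ -y₂, so the sum is O.
12P = O, so the order is 12.

12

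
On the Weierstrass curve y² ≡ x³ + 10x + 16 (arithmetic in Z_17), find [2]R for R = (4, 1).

(0, 13)

tangent at (4, 1): λ = (3·4² + 10)/(2·1) ≡ 7/2. 2⁻¹ ≡ 9 (mod 17) since 2·9 = 18 ≡ 1, so λ ≡ 7·9 ≡ 12.
  x = λ² - 4 - 4 = 144 - 8 ≡ 0; y = λ·(4 - 0) - 1 ≡ 13. → (0, 13)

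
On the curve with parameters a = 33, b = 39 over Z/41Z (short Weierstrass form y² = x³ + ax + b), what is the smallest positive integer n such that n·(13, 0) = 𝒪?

2

2P: (13, 0) + (13, 0): same x and y₁ ≡ -y₂, so the sum is 𝒪.
2P = 𝒪, so the order is 2.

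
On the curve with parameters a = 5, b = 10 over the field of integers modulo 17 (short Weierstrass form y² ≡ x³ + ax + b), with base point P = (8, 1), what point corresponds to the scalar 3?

(15, 14)

Repeated addition: build up to 3P.
2P: tangent at (8, 1): λ = (3·8² + 5)/(2·1) ≡ 10/2. 2⁻¹ ≡ 9 (mod 17), so λ ≡ 10·9 ≡ 5.
  x = λ² - 8 - 8 = 25 - 16 ≡ 9; y = λ·(8 - 9) - 1 ≡ 11. → (9, 11)
3P: (9, 11) + (8, 1). λ = (1 - 11)/(8 - 9) ≡ 7/16 mod 17. 16⁻¹ ≡ 16 (mod 17), so λ ≡ 10.
  x = λ² - 9 - 8 = 100 - 17 ≡ 15; y = λ·(9 - 15) - 11 ≡ 14. → (15, 14)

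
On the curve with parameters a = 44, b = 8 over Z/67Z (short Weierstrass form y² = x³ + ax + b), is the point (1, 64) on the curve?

no

y² = 64² ≡ 9; x³ + 44x + 8 = 53 ≡ 53 (mod 67). 9 ≠ 53.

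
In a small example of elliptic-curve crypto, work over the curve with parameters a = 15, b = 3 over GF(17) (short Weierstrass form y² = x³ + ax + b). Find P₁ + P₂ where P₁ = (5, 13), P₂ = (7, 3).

(5, 13) + (7, 3). λ = (3 - 13)/(7 - 5) ≡ 7/2 mod 17. 2⁻¹ ≡ 9 (mod 17) since 2·9 = 18 ≡ 1, so λ ≡ 12.
  x = λ² - 5 - 7 = 144 - 12 ≡ 13; y = λ·(5 - 13) - 13 ≡ 10. → (13, 10)

(13, 10)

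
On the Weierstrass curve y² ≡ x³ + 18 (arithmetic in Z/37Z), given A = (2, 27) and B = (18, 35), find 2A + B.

First 2A:
Repeated addition: build up to 2A.
2A: tangent at (2, 27): λ = (3·2² + 0)/(2·27) ≡ 12/17. 17⁻¹ ≡ 24 (mod 37), so λ ≡ 12·24 ≡ 29.
  x = λ² - 2 - 2 = 841 - 4 ≡ 23; y = λ·(2 - 23) - 27 ≡ 30. → (23, 30)
2A = (23, 30).
Finally 2A + B:
(23, 30) + (18, 35). λ = (35 - 30)/(18 - 23) ≡ 5/32 mod 37. 32⁻¹ ≡ 22 (mod 37), so λ ≡ 36.
  x = λ² - 23 - 18 = 1296 - 41 ≡ 34; y = λ·(23 - 34) - 30 ≡ 18. → (34, 18)

(34, 18)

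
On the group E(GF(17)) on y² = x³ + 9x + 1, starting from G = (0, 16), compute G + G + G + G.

(15, 3)

Double-and-add on 4 = (100)₂. Start with G = (0, 16) for the leading 1-bit.
double: tangent at (0, 16): λ = (3·0² + 9)/(2·16) ≡ 9/15. 15⁻¹ ≡ 8 (mod 17), so λ ≡ 9·8 ≡ 4.
  x = λ² - 0 - 0 = 16 - 0 ≡ 16; y = λ·(0 - 16) - 16 ≡ 5. → (16, 5)
double: tangent at (16, 5): λ = (3·16² + 9)/(2·5) ≡ 12/10. 10⁻¹ ≡ 12 (mod 17) since 10·12 = 120 ≡ 1, so λ ≡ 12·12 ≡ 8.
  x = λ² - 16 - 16 = 64 - 32 ≡ 15; y = λ·(16 - 15) - 5 ≡ 3. → (15, 3)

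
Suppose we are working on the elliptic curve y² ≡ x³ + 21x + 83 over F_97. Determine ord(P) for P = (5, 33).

9

2P: tangent at (5, 33): λ = (3·5² + 21)/(2·33) ≡ 96/66. 66⁻¹ ≡ 25 (mod 97) since 66·25 = 1650 ≡ 1, so λ ≡ 96·25 ≡ 72.
  x = λ² - 5 - 5 = 5184 - 10 ≡ 33; y = λ·(5 - 33) - 33 ≡ 85. → (33, 85)
3P: (33, 85) + (5, 33). λ = (33 - 85)/(5 - 33) ≡ 45/69 mod 97. 69⁻¹ ≡ 45 (mod 97) since 69·45 = 3105 ≡ 1, so λ ≡ 85.
  x = λ² - 33 - 5 = 7225 - 38 ≡ 9; y = λ·(33 - 9) - 85 ≡ 15. → (9, 15)
4P: (9, 15) + (5, 33). λ = (33 - 15)/(5 - 9) ≡ 18/93 mod 97. 93⁻¹ ≡ 24 (mod 97), so λ ≡ 44.
  x = λ² - 9 - 5 = 1936 - 14 ≡ 79; y = λ·(9 - 79) - 15 ≡ 9. → (79, 9)
5P: (79, 9) + (5, 33). λ = (33 - 9)/(5 - 79) ≡ 24/23 mod 97. 23⁻¹ ≡ 38 (mod 97), so λ ≡ 39.
  x = λ² - 79 - 5 = 1521 - 84 ≡ 79; y = λ·(79 - 79) - 9 ≡ 88. → (79, 88)
6P: (79, 88) + (5, 33). λ = (33 - 88)/(5 - 79) ≡ 42/23 mod 97. 23⁻¹ ≡ 38 (mod 97) since 23·38 = 874 ≡ 1, so λ ≡ 44.
  x = λ² - 79 - 5 = 1936 - 84 ≡ 9; y = λ·(79 - 9) - 88 ≡ 82. → (9, 82)
7P: (9, 82) + (5, 33). λ = (33 - 82)/(5 - 9) ≡ 48/93 mod 97. 93⁻¹ ≡ 24 (mod 97) since 93·24 = 2232 ≡ 1, so λ ≡ 85.
  x = λ² - 9 - 5 = 7225 - 14 ≡ 33; y = λ·(9 - 33) - 82 ≡ 12. → (33, 12)
8P: (33, 12) + (5, 33). λ = (33 - 12)/(5 - 33) ≡ 21/69 mod 97. 69⁻¹ ≡ 45 (mod 97) since 69·45 = 3105 ≡ 1, so λ ≡ 72.
  x = λ² - 33 - 5 = 5184 - 38 ≡ 5; y = λ·(33 - 5) - 12 ≡ 64. → (5, 64)
9P: (5, 64) + (5, 33): same x and y₁ ≡ -y₂, so the sum is O.
9P = O, so the order is 9.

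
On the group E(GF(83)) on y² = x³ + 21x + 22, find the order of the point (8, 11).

5

2P: tangent at (8, 11): λ = (3·8² + 21)/(2·11) ≡ 47/22. 22⁻¹ ≡ 34 (mod 83), so λ ≡ 47·34 ≡ 21.
  x = λ² - 8 - 8 = 441 - 16 ≡ 10; y = λ·(8 - 10) - 11 ≡ 30. → (10, 30)
3P: (10, 30) + (8, 11). λ = (11 - 30)/(8 - 10) ≡ 64/81 mod 83. 81⁻¹ ≡ 41 (mod 83), so λ ≡ 51.
  x = λ² - 10 - 8 = 2601 - 18 ≡ 10; y = λ·(10 - 10) - 30 ≡ 53. → (10, 53)
4P: (10, 53) + (8, 11). λ = (11 - 53)/(8 - 10) ≡ 41/81 mod 83. 81⁻¹ ≡ 41 (mod 83) since 81·41 = 3321 ≡ 1, so λ ≡ 21.
  x = λ² - 10 - 8 = 441 - 18 ≡ 8; y = λ·(10 - 8) - 53 ≡ 72. → (8, 72)
5P: (8, 72) + (8, 11): same x and y₁ ≡ -y₂, so the sum is ∞.
5P = ∞, so the order is 5.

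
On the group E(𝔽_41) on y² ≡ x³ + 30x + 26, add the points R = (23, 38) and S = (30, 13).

(20, 4)

(23, 38) + (30, 13). λ = (13 - 38)/(30 - 23) ≡ 16/7 mod 41. 7⁻¹ ≡ 6 (mod 41), so λ ≡ 14.
  x = λ² - 23 - 30 = 196 - 53 ≡ 20; y = λ·(23 - 20) - 38 ≡ 4. → (20, 4)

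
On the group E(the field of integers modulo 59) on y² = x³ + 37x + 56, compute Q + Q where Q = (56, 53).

(41, 44)

tangent at (56, 53): λ = (3·56² + 37)/(2·53) ≡ 5/47. 47⁻¹ ≡ 54 (mod 59), so λ ≡ 5·54 ≡ 34.
  x = λ² - 56 - 56 = 1156 - 112 ≡ 41; y = λ·(56 - 41) - 53 ≡ 44. → (41, 44)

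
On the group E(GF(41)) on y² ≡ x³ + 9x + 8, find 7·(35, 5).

Write G = (35, 5).
Double-and-add on 7 = (111)₂. Start with G = (35, 5) for the leading 1-bit.
double: tangent at (35, 5): λ = (3·35² + 9)/(2·5) ≡ 35/10. 10⁻¹ ≡ 37 (mod 41), so λ ≡ 35·37 ≡ 24.
  x = λ² - 35 - 35 = 576 - 70 ≡ 14; y = λ·(35 - 14) - 5 ≡ 7. → (14, 7)
add G: (14, 7) + (35, 5). λ = (5 - 7)/(35 - 14) ≡ 39/21 mod 41. 21⁻¹ ≡ 2 (mod 41) since 21·2 = 42 ≡ 1, so λ ≡ 37.
  x = λ² - 14 - 35 = 1369 - 49 ≡ 8; y = λ·(14 - 8) - 7 ≡ 10. → (8, 10)
double: tangent at (8, 10): λ = (3·8² + 9)/(2·10) ≡ 37/20. 20⁻¹ ≡ 39 (mod 41), so λ ≡ 37·39 ≡ 8.
  x = λ² - 8 - 8 = 64 - 16 ≡ 7; y = λ·(8 - 7) - 10 ≡ 39. → (7, 39)
add G: (7, 39) + (35, 5). λ = (5 - 39)/(35 - 7) ≡ 7/28 mod 41. 28⁻¹ ≡ 22 (mod 41), so λ ≡ 31.
  x = λ² - 7 - 35 = 961 - 42 ≡ 17; y = λ·(7 - 17) - 39 ≡ 20. → (17, 20)

(17, 20)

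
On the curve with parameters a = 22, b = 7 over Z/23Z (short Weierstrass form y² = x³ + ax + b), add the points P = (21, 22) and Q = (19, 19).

(21, 22) + (19, 19). λ = (19 - 22)/(19 - 21) ≡ 20/21 mod 23. 21⁻¹ ≡ 11 (mod 23) since 21·11 = 231 ≡ 1, so λ ≡ 13.
  x = λ² - 21 - 19 = 169 - 40 ≡ 14; y = λ·(21 - 14) - 22 ≡ 0. → (14, 0)

(14, 0)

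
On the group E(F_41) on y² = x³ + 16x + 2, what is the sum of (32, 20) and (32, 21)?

The two points share x = 32 and their y-coordinates satisfy 20 + 21 ≡ 0 (mod 41), so they are inverses. Their sum is O.

O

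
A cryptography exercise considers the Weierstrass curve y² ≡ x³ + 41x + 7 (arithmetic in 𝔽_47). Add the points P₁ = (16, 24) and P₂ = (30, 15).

(17, 27)

(16, 24) + (30, 15). λ = (15 - 24)/(30 - 16) ≡ 38/14 mod 47. 14⁻¹ ≡ 37 (mod 47), so λ ≡ 43.
  x = λ² - 16 - 30 = 1849 - 46 ≡ 17; y = λ·(16 - 17) - 24 ≡ 27. → (17, 27)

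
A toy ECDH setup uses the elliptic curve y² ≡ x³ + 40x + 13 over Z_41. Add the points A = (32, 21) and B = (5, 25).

(25, 22)

(32, 21) + (5, 25). λ = (25 - 21)/(5 - 32) ≡ 4/14 mod 41. 14⁻¹ ≡ 3 (mod 41), so λ ≡ 12.
  x = λ² - 32 - 5 = 144 - 37 ≡ 25; y = λ·(32 - 25) - 21 ≡ 22. → (25, 22)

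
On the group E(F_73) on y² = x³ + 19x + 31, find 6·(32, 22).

Write P = (32, 22).
Double-and-add on 6 = (110)₂. Start with P = (32, 22) for the leading 1-bit.
double: tangent at (32, 22): λ = (3·32² + 19)/(2·22) ≡ 25/44. 44⁻¹ ≡ 5 (mod 73) since 44·5 = 220 ≡ 1, so λ ≡ 25·5 ≡ 52.
  x = λ² - 32 - 32 = 2704 - 64 ≡ 12; y = λ·(32 - 12) - 22 ≡ 69. → (12, 69)
add P: (12, 69) + (32, 22). λ = (22 - 69)/(32 - 12) ≡ 26/20 mod 73. 20⁻¹ ≡ 11 (mod 73), so λ ≡ 67.
  x = λ² - 12 - 32 = 4489 - 44 ≡ 65; y = λ·(12 - 65) - 69 ≡ 30. → (65, 30)
double: tangent at (65, 30): λ = (3·65² + 19)/(2·30) ≡ 65/60. 60⁻¹ ≡ 28 (mod 73) since 60·28 = 1680 ≡ 1, so λ ≡ 65·28 ≡ 68.
  x = λ² - 65 - 65 = 4624 - 130 ≡ 41; y = λ·(65 - 41) - 30 ≡ 69. → (41, 69)

(41, 69)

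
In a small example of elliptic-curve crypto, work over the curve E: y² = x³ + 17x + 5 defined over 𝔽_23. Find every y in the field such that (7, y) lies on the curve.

x³ + 17x + 5 = 467 ≡ 7 (mod 23).
7 is a non-residue mod 23; no y exists.

none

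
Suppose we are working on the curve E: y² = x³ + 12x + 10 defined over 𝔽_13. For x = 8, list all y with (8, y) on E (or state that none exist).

x³ + 12x + 10 = 618 ≡ 7 (mod 13).
7 is a non-residue mod 13; no y exists.

none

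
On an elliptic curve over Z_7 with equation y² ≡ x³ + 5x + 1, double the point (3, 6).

tangent at (3, 6): λ = (3·3² + 5)/(2·6) ≡ 4/5. 5⁻¹ ≡ 3 (mod 7), so λ ≡ 4·3 ≡ 5.
  x = λ² - 3 - 3 = 25 - 6 ≡ 5; y = λ·(3 - 5) - 6 ≡ 5. → (5, 5)

(5, 5)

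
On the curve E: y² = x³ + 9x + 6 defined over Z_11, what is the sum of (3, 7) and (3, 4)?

O

The two points share x = 3 and their y-coordinates satisfy 7 + 4 ≡ 0 (mod 11), so they are inverses. Their sum is O.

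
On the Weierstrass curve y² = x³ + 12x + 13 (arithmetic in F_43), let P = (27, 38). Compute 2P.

(10, 12)

tangent at (27, 38): λ = (3·27² + 12)/(2·38) ≡ 6/33. 33⁻¹ ≡ 30 (mod 43), so λ ≡ 6·30 ≡ 8.
  x = λ² - 27 - 27 = 64 - 54 ≡ 10; y = λ·(27 - 10) - 38 ≡ 12. → (10, 12)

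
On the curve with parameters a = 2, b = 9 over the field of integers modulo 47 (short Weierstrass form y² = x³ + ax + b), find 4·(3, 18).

Write G = (3, 18).
Repeated addition: build up to 4G.
2G: tangent at (3, 18): λ = (3·3² + 2)/(2·18) ≡ 29/36. 36⁻¹ ≡ 17 (mod 47) since 36·17 = 612 ≡ 1, so λ ≡ 29·17 ≡ 23.
  x = λ² - 3 - 3 = 529 - 6 ≡ 6; y = λ·(3 - 6) - 18 ≡ 7. → (6, 7)
3G: (6, 7) + (3, 18). λ = (18 - 7)/(3 - 6) ≡ 11/44 mod 47. 44⁻¹ ≡ 31 (mod 47), so λ ≡ 12.
  x = λ² - 6 - 3 = 144 - 9 ≡ 41; y = λ·(6 - 41) - 7 ≡ 43. → (41, 43)
4G: (41, 43) + (3, 18). λ = (18 - 43)/(3 - 41) ≡ 22/9 mod 47. 9⁻¹ ≡ 21 (mod 47) since 9·21 = 189 ≡ 1, so λ ≡ 39.
  x = λ² - 41 - 3 = 1521 - 44 ≡ 20; y = λ·(41 - 20) - 43 ≡ 24. → (20, 24)

(20, 24)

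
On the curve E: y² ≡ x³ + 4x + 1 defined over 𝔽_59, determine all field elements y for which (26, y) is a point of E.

x³ + 4x + 1 = 17681 ≡ 40 (mod 59).
40 is a non-residue mod 59; no y exists.

none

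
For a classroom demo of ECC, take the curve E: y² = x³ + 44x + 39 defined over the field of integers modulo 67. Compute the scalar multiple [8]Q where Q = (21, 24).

(5, 60)

Repeated addition: build up to 8Q.
2Q: tangent at (21, 24): λ = (3·21² + 44)/(2·24) ≡ 27/48. 48⁻¹ ≡ 7 (mod 67), so λ ≡ 27·7 ≡ 55.
  x = λ² - 21 - 21 = 3025 - 42 ≡ 35; y = λ·(21 - 35) - 24 ≡ 10. → (35, 10)
3Q: (35, 10) + (21, 24). λ = (24 - 10)/(21 - 35) ≡ 14/53 mod 67. 53⁻¹ ≡ 43 (mod 67), so λ ≡ 66.
  x = λ² - 35 - 21 = 4356 - 56 ≡ 12; y = λ·(35 - 12) - 10 ≡ 34. → (12, 34)
4Q: (12, 34) + (21, 24). λ = (24 - 34)/(21 - 12) ≡ 57/9 mod 67. 9⁻¹ ≡ 15 (mod 67) since 9·15 = 135 ≡ 1, so λ ≡ 51.
  x = λ² - 12 - 21 = 2601 - 33 ≡ 22; y = λ·(12 - 22) - 34 ≡ 59. → (22, 59)
5Q: (22, 59) + (21, 24). λ = (24 - 59)/(21 - 22) ≡ 32/66 mod 67. 66⁻¹ ≡ 66 (mod 67) since 66·66 = 4356 ≡ 1, so λ ≡ 35.
  x = λ² - 22 - 21 = 1225 - 43 ≡ 43; y = λ·(22 - 43) - 59 ≡ 10. → (43, 10)
6Q: (43, 10) + (21, 24). λ = (24 - 10)/(21 - 43) ≡ 14/45 mod 67. 45⁻¹ ≡ 3 (mod 67) since 45·3 = 135 ≡ 1, so λ ≡ 42.
  x = λ² - 43 - 21 = 1764 - 64 ≡ 25; y = λ·(43 - 25) - 10 ≡ 9. → (25, 9)
7Q: (25, 9) + (21, 24). λ = (24 - 9)/(21 - 25) ≡ 15/63 mod 67. 63⁻¹ ≡ 50 (mod 67) since 63·50 = 3150 ≡ 1, so λ ≡ 13.
  x = λ² - 25 - 21 = 169 - 46 ≡ 56; y = λ·(25 - 56) - 9 ≡ 57. → (56, 57)
8Q: (56, 57) + (21, 24). λ = (24 - 57)/(21 - 56) ≡ 34/32 mod 67. 32⁻¹ ≡ 44 (mod 67), so λ ≡ 22.
  x = λ² - 56 - 21 = 484 - 77 ≡ 5; y = λ·(56 - 5) - 57 ≡ 60. → (5, 60)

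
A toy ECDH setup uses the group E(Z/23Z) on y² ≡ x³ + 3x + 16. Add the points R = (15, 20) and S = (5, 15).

(9, 6)

(15, 20) + (5, 15). λ = (15 - 20)/(5 - 15) ≡ 18/13 mod 23. 13⁻¹ ≡ 16 (mod 23), so λ ≡ 12.
  x = λ² - 15 - 5 = 144 - 20 ≡ 9; y = λ·(15 - 9) - 20 ≡ 6. → (9, 6)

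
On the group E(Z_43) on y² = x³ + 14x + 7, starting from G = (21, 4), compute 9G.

(20, 17)

Double-and-add on 9 = (1001)₂. Start with G = (21, 4) for the leading 1-bit.
double: tangent at (21, 4): λ = (3·21² + 14)/(2·4) ≡ 4/8. 8⁻¹ ≡ 27 (mod 43) since 8·27 = 216 ≡ 1, so λ ≡ 4·27 ≡ 22.
  x = λ² - 21 - 21 = 484 - 42 ≡ 12; y = λ·(21 - 12) - 4 ≡ 22. → (12, 22)
double: tangent at (12, 22): λ = (3·12² + 14)/(2·22) ≡ 16/1. 1⁻¹ ≡ 1 (mod 43), so λ ≡ 16·1 ≡ 16.
  x = λ² - 12 - 12 = 256 - 24 ≡ 17; y = λ·(12 - 17) - 22 ≡ 27. → (17, 27)
double: tangent at (17, 27): λ = (3·17² + 14)/(2·27) ≡ 21/11. 11⁻¹ ≡ 4 (mod 43) since 11·4 = 44 ≡ 1, so λ ≡ 21·4 ≡ 41.
  x = λ² - 17 - 17 = 1681 - 34 ≡ 13; y = λ·(17 - 13) - 27 ≡ 8. → (13, 8)
add G: (13, 8) + (21, 4). λ = (4 - 8)/(21 - 13) ≡ 39/8 mod 43. 8⁻¹ ≡ 27 (mod 43) since 8·27 = 216 ≡ 1, so λ ≡ 21.
  x = λ² - 13 - 21 = 441 - 34 ≡ 20; y = λ·(13 - 20) - 8 ≡ 17. → (20, 17)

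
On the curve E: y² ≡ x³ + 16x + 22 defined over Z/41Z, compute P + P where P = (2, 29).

tangent at (2, 29): λ = (3·2² + 16)/(2·29) ≡ 28/17. 17⁻¹ ≡ 29 (mod 41) since 17·29 = 493 ≡ 1, so λ ≡ 28·29 ≡ 33.
  x = λ² - 2 - 2 = 1089 - 4 ≡ 19; y = λ·(2 - 19) - 29 ≡ 25. → (19, 25)

(19, 25)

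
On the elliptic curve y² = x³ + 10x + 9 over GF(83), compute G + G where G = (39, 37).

(56, 15)

tangent at (39, 37): λ = (3·39² + 10)/(2·37) ≡ 8/74. 74⁻¹ ≡ 46 (mod 83), so λ ≡ 8·46 ≡ 36.
  x = λ² - 39 - 39 = 1296 - 78 ≡ 56; y = λ·(39 - 56) - 37 ≡ 15. → (56, 15)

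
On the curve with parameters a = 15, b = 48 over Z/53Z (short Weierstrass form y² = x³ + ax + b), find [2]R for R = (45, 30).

(23, 30)

tangent at (45, 30): λ = (3·45² + 15)/(2·30) ≡ 48/7. 7⁻¹ ≡ 38 (mod 53), so λ ≡ 48·38 ≡ 22.
  x = λ² - 45 - 45 = 484 - 90 ≡ 23; y = λ·(45 - 23) - 30 ≡ 30. → (23, 30)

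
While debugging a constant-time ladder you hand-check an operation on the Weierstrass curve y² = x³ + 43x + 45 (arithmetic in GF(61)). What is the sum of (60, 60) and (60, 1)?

O

The two points share x = 60 and their y-coordinates satisfy 60 + 1 ≡ 0 (mod 61), so they are inverses. Their sum is the point at infinity.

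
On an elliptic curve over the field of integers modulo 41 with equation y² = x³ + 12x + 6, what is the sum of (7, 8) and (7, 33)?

O

The two points share x = 7 and their y-coordinates satisfy 8 + 33 ≡ 0 (mod 41), so they are inverses. Their sum is O.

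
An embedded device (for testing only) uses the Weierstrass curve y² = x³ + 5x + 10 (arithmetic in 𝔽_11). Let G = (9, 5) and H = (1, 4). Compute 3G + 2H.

(10, 2)

First 3G:
Repeated addition: build up to 3G.
2G: tangent at (9, 5): λ = (3·9² + 5)/(2·5) ≡ 6/10. 10⁻¹ ≡ 10 (mod 11) since 10·10 = 100 ≡ 1, so λ ≡ 6·10 ≡ 5.
  x = λ² - 9 - 9 = 25 - 18 ≡ 7; y = λ·(9 - 7) - 5 ≡ 5. → (7, 5)
3G: (7, 5) + (9, 5). λ = (5 - 5)/(9 - 7) ≡ 0/2 mod 11. 2⁻¹ ≡ 6 (mod 11), so λ ≡ 0.
  x = λ² - 7 - 9 = 0 - 16 ≡ 6; y = λ·(7 - 6) - 5 ≡ 6. → (6, 6)
3G = (6, 6).
Next 2H:
Repeated addition: build up to 2H.
2H: tangent at (1, 4): λ = (3·1² + 5)/(2·4) ≡ 8/8. 8⁻¹ ≡ 7 (mod 11), so λ ≡ 8·7 ≡ 1.
  x = λ² - 1 - 1 = 1 - 2 ≡ 10; y = λ·(1 - 10) - 4 ≡ 9. → (10, 9)
2H = (10, 9).
Finally 3G + 2H:
(6, 6) + (10, 9). λ = (9 - 6)/(10 - 6) ≡ 3/4 mod 11. 4⁻¹ ≡ 3 (mod 11) since 4·3 = 12 ≡ 1, so λ ≡ 9.
  x = λ² - 6 - 10 = 81 - 16 ≡ 10; y = λ·(6 - 10) - 6 ≡ 2. → (10, 2)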